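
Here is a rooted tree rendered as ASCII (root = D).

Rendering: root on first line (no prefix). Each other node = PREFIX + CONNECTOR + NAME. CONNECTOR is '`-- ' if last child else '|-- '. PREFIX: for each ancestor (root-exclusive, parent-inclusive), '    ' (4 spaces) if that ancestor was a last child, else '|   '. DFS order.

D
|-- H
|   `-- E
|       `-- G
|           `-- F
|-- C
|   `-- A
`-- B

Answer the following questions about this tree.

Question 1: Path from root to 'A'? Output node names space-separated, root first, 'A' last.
Answer: D C A

Derivation:
Walk down from root: D -> C -> A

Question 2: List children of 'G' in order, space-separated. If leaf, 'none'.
Answer: F

Derivation:
Node G's children (from adjacency): F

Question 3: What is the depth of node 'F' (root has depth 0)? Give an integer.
Answer: 4

Derivation:
Path from root to F: D -> H -> E -> G -> F
Depth = number of edges = 4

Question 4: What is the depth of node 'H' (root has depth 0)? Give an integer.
Answer: 1

Derivation:
Path from root to H: D -> H
Depth = number of edges = 1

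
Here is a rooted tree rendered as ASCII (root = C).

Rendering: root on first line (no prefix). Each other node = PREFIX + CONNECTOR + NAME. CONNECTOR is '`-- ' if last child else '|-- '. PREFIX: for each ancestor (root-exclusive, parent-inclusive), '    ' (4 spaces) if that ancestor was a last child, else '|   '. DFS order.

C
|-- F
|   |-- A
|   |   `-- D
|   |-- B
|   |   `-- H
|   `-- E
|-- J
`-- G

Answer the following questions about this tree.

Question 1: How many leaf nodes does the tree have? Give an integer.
Answer: 5

Derivation:
Leaves (nodes with no children): D, E, G, H, J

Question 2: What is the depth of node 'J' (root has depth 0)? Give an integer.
Answer: 1

Derivation:
Path from root to J: C -> J
Depth = number of edges = 1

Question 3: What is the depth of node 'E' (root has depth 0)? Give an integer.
Answer: 2

Derivation:
Path from root to E: C -> F -> E
Depth = number of edges = 2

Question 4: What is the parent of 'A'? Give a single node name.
Scan adjacency: A appears as child of F

Answer: F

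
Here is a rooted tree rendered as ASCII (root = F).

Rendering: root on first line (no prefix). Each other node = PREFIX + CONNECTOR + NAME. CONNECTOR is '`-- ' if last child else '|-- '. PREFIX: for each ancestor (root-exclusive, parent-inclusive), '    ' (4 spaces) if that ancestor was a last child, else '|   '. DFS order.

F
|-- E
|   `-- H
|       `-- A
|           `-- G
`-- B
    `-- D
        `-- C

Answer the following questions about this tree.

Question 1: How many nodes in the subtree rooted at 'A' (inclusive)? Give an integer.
Answer: 2

Derivation:
Subtree rooted at A contains: A, G
Count = 2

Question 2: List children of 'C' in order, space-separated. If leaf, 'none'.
Answer: none

Derivation:
Node C's children (from adjacency): (leaf)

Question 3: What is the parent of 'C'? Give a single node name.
Answer: D

Derivation:
Scan adjacency: C appears as child of D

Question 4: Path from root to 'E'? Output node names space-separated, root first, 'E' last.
Walk down from root: F -> E

Answer: F E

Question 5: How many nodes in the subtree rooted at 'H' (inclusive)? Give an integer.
Answer: 3

Derivation:
Subtree rooted at H contains: A, G, H
Count = 3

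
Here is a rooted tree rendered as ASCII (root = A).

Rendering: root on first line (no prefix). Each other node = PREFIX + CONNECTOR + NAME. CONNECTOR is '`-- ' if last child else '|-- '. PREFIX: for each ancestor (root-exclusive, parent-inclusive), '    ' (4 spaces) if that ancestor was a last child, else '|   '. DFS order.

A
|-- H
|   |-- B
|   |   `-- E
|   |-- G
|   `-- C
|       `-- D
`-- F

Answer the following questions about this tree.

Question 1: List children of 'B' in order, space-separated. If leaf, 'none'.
Answer: E

Derivation:
Node B's children (from adjacency): E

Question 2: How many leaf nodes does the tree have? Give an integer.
Answer: 4

Derivation:
Leaves (nodes with no children): D, E, F, G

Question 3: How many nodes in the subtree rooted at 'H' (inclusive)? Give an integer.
Subtree rooted at H contains: B, C, D, E, G, H
Count = 6

Answer: 6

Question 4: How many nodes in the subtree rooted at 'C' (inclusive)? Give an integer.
Subtree rooted at C contains: C, D
Count = 2

Answer: 2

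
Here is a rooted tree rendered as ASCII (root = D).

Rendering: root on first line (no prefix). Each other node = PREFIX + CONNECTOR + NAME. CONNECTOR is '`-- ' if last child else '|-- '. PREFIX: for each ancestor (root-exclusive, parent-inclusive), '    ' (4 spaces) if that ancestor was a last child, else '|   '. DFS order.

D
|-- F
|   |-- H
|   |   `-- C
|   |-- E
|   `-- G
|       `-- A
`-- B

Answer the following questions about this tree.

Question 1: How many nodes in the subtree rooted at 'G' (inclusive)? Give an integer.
Answer: 2

Derivation:
Subtree rooted at G contains: A, G
Count = 2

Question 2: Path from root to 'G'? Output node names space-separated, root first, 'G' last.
Answer: D F G

Derivation:
Walk down from root: D -> F -> G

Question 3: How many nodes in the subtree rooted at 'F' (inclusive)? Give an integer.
Subtree rooted at F contains: A, C, E, F, G, H
Count = 6

Answer: 6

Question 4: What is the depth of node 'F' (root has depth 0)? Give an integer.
Answer: 1

Derivation:
Path from root to F: D -> F
Depth = number of edges = 1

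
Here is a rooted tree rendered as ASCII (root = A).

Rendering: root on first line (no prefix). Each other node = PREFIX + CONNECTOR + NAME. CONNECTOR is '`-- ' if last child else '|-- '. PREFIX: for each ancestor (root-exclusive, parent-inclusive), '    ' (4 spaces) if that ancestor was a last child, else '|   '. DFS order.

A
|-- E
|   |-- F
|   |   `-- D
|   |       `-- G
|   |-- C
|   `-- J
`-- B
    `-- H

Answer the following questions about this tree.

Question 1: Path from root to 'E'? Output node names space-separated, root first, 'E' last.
Answer: A E

Derivation:
Walk down from root: A -> E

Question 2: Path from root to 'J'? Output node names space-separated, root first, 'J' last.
Answer: A E J

Derivation:
Walk down from root: A -> E -> J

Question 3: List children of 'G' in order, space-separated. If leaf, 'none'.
Answer: none

Derivation:
Node G's children (from adjacency): (leaf)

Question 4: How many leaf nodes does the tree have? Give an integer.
Answer: 4

Derivation:
Leaves (nodes with no children): C, G, H, J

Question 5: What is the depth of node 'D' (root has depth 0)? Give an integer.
Path from root to D: A -> E -> F -> D
Depth = number of edges = 3

Answer: 3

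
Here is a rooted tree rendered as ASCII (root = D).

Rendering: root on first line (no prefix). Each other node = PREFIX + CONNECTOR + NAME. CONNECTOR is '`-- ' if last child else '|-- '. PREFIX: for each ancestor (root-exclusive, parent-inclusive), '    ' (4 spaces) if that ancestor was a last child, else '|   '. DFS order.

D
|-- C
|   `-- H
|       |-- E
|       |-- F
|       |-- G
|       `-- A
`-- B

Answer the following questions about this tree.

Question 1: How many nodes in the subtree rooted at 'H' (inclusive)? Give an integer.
Answer: 5

Derivation:
Subtree rooted at H contains: A, E, F, G, H
Count = 5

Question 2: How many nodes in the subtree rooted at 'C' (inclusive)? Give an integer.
Answer: 6

Derivation:
Subtree rooted at C contains: A, C, E, F, G, H
Count = 6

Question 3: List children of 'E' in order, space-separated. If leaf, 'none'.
Answer: none

Derivation:
Node E's children (from adjacency): (leaf)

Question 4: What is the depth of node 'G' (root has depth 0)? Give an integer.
Answer: 3

Derivation:
Path from root to G: D -> C -> H -> G
Depth = number of edges = 3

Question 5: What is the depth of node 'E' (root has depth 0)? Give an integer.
Path from root to E: D -> C -> H -> E
Depth = number of edges = 3

Answer: 3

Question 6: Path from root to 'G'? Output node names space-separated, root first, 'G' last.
Answer: D C H G

Derivation:
Walk down from root: D -> C -> H -> G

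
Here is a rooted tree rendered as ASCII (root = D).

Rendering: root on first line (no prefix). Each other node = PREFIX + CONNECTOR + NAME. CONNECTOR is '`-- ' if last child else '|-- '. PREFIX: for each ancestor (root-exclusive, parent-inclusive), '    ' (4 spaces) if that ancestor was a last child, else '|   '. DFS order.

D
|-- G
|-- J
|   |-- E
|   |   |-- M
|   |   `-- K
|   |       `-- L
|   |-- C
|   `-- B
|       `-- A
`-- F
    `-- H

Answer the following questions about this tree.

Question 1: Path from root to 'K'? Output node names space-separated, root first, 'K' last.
Answer: D J E K

Derivation:
Walk down from root: D -> J -> E -> K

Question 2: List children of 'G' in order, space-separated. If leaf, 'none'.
Node G's children (from adjacency): (leaf)

Answer: none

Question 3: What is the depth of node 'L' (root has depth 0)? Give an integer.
Answer: 4

Derivation:
Path from root to L: D -> J -> E -> K -> L
Depth = number of edges = 4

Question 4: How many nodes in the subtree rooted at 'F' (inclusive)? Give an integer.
Answer: 2

Derivation:
Subtree rooted at F contains: F, H
Count = 2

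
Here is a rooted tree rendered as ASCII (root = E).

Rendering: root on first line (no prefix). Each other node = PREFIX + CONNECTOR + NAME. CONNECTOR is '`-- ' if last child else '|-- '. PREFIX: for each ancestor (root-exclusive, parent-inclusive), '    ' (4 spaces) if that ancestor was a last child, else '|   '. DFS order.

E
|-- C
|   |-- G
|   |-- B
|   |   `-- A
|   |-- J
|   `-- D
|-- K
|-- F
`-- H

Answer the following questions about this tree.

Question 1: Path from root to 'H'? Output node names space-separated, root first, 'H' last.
Answer: E H

Derivation:
Walk down from root: E -> H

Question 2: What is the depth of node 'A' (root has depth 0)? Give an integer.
Path from root to A: E -> C -> B -> A
Depth = number of edges = 3

Answer: 3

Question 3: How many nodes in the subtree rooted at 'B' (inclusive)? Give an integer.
Answer: 2

Derivation:
Subtree rooted at B contains: A, B
Count = 2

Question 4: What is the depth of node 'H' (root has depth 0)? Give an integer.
Path from root to H: E -> H
Depth = number of edges = 1

Answer: 1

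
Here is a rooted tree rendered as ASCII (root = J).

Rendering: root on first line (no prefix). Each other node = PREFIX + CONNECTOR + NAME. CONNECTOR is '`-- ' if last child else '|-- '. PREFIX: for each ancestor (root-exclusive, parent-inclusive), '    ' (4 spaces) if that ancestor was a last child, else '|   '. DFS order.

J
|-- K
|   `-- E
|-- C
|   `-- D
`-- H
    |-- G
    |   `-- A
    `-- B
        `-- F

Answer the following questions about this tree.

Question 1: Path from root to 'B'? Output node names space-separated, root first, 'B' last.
Walk down from root: J -> H -> B

Answer: J H B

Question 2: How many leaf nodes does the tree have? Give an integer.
Leaves (nodes with no children): A, D, E, F

Answer: 4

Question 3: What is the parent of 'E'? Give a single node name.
Scan adjacency: E appears as child of K

Answer: K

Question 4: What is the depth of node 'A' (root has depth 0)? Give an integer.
Path from root to A: J -> H -> G -> A
Depth = number of edges = 3

Answer: 3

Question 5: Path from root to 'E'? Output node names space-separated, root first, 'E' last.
Answer: J K E

Derivation:
Walk down from root: J -> K -> E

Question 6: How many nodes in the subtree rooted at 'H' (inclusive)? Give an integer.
Answer: 5

Derivation:
Subtree rooted at H contains: A, B, F, G, H
Count = 5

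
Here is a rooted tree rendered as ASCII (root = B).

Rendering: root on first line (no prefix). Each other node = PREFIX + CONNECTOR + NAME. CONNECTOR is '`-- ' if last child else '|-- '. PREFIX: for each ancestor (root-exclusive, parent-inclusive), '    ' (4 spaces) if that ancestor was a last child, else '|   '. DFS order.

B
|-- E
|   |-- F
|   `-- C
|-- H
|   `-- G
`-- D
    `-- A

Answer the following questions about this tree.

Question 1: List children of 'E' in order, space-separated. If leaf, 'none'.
Answer: F C

Derivation:
Node E's children (from adjacency): F, C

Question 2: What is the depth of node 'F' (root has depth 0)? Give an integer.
Path from root to F: B -> E -> F
Depth = number of edges = 2

Answer: 2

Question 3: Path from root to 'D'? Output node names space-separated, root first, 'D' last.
Walk down from root: B -> D

Answer: B D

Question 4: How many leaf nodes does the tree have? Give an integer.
Leaves (nodes with no children): A, C, F, G

Answer: 4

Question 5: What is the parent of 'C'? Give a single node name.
Answer: E

Derivation:
Scan adjacency: C appears as child of E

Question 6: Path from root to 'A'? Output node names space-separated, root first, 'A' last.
Walk down from root: B -> D -> A

Answer: B D A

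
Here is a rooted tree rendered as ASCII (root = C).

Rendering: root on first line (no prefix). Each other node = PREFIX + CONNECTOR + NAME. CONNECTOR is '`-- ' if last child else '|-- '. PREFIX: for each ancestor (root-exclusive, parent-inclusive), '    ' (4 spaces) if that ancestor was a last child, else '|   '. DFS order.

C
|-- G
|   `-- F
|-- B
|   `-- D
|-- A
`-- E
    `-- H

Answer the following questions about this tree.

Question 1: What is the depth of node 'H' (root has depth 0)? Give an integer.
Answer: 2

Derivation:
Path from root to H: C -> E -> H
Depth = number of edges = 2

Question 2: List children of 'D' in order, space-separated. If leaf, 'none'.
Node D's children (from adjacency): (leaf)

Answer: none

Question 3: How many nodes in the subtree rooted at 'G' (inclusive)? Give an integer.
Answer: 2

Derivation:
Subtree rooted at G contains: F, G
Count = 2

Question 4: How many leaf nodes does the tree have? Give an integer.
Answer: 4

Derivation:
Leaves (nodes with no children): A, D, F, H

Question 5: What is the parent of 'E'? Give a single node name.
Scan adjacency: E appears as child of C

Answer: C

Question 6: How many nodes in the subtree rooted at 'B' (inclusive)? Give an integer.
Answer: 2

Derivation:
Subtree rooted at B contains: B, D
Count = 2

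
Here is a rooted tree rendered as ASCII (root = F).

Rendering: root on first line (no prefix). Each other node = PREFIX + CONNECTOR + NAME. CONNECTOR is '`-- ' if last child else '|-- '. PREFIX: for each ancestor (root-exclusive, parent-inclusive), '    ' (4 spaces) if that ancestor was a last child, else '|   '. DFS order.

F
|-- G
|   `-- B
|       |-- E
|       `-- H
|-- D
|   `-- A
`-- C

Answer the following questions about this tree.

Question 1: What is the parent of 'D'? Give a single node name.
Answer: F

Derivation:
Scan adjacency: D appears as child of F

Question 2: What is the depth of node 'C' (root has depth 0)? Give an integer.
Answer: 1

Derivation:
Path from root to C: F -> C
Depth = number of edges = 1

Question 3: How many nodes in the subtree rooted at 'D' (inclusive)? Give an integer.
Subtree rooted at D contains: A, D
Count = 2

Answer: 2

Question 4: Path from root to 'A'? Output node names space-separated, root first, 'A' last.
Answer: F D A

Derivation:
Walk down from root: F -> D -> A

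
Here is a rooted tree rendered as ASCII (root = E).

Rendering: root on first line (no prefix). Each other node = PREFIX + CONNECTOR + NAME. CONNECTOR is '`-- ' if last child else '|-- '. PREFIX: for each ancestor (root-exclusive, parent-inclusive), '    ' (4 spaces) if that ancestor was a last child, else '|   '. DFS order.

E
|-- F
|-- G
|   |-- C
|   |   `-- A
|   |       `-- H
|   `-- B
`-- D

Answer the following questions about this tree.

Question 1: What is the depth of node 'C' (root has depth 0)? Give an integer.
Path from root to C: E -> G -> C
Depth = number of edges = 2

Answer: 2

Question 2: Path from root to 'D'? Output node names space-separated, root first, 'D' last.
Answer: E D

Derivation:
Walk down from root: E -> D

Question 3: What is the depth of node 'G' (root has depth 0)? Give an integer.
Answer: 1

Derivation:
Path from root to G: E -> G
Depth = number of edges = 1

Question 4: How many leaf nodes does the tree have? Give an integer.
Answer: 4

Derivation:
Leaves (nodes with no children): B, D, F, H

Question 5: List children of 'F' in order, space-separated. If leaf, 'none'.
Answer: none

Derivation:
Node F's children (from adjacency): (leaf)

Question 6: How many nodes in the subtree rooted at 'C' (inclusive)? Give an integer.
Subtree rooted at C contains: A, C, H
Count = 3

Answer: 3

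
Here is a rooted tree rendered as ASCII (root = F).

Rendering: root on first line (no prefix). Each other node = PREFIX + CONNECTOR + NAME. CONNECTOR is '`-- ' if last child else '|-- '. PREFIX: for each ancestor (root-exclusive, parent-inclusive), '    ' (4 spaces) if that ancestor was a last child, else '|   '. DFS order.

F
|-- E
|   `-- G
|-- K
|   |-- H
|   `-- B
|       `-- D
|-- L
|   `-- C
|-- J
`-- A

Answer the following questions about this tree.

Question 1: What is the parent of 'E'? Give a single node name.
Scan adjacency: E appears as child of F

Answer: F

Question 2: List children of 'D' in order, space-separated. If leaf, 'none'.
Answer: none

Derivation:
Node D's children (from adjacency): (leaf)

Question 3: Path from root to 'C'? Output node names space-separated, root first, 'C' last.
Walk down from root: F -> L -> C

Answer: F L C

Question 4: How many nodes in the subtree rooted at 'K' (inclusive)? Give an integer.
Subtree rooted at K contains: B, D, H, K
Count = 4

Answer: 4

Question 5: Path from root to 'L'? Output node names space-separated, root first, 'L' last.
Answer: F L

Derivation:
Walk down from root: F -> L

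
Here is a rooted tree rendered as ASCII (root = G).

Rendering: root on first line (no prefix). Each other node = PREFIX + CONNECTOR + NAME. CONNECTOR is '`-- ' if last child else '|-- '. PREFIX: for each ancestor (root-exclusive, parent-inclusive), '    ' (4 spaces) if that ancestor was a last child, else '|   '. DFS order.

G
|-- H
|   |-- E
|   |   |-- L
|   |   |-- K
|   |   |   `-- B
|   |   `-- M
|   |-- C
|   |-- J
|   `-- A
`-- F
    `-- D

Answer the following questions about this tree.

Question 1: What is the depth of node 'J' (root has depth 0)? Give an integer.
Answer: 2

Derivation:
Path from root to J: G -> H -> J
Depth = number of edges = 2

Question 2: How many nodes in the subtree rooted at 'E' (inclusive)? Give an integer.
Answer: 5

Derivation:
Subtree rooted at E contains: B, E, K, L, M
Count = 5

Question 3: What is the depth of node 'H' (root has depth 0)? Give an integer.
Answer: 1

Derivation:
Path from root to H: G -> H
Depth = number of edges = 1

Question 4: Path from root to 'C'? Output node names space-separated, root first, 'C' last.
Walk down from root: G -> H -> C

Answer: G H C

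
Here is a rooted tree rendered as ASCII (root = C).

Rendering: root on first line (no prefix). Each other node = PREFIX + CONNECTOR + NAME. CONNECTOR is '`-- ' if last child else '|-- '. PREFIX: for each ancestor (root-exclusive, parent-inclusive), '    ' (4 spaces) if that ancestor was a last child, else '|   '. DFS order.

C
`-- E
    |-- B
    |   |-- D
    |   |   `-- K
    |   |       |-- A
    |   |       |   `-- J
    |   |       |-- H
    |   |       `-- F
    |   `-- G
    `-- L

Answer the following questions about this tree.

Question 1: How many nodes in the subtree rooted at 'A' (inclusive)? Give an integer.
Subtree rooted at A contains: A, J
Count = 2

Answer: 2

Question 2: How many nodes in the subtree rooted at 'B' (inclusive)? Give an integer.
Subtree rooted at B contains: A, B, D, F, G, H, J, K
Count = 8

Answer: 8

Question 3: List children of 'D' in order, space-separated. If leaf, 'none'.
Answer: K

Derivation:
Node D's children (from adjacency): K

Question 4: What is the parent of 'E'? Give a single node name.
Scan adjacency: E appears as child of C

Answer: C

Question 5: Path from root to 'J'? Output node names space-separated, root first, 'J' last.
Answer: C E B D K A J

Derivation:
Walk down from root: C -> E -> B -> D -> K -> A -> J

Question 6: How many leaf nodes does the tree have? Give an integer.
Leaves (nodes with no children): F, G, H, J, L

Answer: 5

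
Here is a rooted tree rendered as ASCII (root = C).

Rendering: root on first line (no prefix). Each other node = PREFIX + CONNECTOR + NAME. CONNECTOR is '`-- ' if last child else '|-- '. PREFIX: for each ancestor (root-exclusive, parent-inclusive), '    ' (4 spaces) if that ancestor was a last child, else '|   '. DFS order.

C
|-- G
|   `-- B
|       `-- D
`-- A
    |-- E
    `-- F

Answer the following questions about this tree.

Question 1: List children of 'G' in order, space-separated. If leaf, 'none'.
Answer: B

Derivation:
Node G's children (from adjacency): B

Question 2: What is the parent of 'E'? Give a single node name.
Scan adjacency: E appears as child of A

Answer: A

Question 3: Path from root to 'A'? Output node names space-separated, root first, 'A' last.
Walk down from root: C -> A

Answer: C A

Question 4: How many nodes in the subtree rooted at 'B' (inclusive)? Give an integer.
Answer: 2

Derivation:
Subtree rooted at B contains: B, D
Count = 2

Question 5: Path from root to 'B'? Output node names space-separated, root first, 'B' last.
Answer: C G B

Derivation:
Walk down from root: C -> G -> B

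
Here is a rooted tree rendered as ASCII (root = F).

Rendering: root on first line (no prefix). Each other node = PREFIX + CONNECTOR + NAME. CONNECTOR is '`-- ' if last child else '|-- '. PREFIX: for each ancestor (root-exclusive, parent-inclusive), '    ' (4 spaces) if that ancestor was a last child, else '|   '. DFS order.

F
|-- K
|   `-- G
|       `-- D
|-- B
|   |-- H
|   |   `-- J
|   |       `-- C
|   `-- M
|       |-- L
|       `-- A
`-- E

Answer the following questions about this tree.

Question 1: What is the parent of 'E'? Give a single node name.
Answer: F

Derivation:
Scan adjacency: E appears as child of F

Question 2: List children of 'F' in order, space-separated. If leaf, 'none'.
Node F's children (from adjacency): K, B, E

Answer: K B E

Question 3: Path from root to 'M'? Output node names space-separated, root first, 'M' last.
Answer: F B M

Derivation:
Walk down from root: F -> B -> M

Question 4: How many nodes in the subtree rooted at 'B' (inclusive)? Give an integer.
Answer: 7

Derivation:
Subtree rooted at B contains: A, B, C, H, J, L, M
Count = 7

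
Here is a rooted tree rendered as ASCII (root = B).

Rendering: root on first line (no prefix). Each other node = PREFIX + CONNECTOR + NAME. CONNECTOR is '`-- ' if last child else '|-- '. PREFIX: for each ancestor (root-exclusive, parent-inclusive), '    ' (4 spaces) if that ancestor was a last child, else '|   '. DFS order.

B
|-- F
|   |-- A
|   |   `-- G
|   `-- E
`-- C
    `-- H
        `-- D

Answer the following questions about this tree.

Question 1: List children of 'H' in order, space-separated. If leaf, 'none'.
Answer: D

Derivation:
Node H's children (from adjacency): D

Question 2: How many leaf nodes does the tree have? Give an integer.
Leaves (nodes with no children): D, E, G

Answer: 3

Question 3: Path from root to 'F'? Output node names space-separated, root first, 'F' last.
Walk down from root: B -> F

Answer: B F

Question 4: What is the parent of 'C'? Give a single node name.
Scan adjacency: C appears as child of B

Answer: B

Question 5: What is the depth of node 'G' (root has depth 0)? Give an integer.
Path from root to G: B -> F -> A -> G
Depth = number of edges = 3

Answer: 3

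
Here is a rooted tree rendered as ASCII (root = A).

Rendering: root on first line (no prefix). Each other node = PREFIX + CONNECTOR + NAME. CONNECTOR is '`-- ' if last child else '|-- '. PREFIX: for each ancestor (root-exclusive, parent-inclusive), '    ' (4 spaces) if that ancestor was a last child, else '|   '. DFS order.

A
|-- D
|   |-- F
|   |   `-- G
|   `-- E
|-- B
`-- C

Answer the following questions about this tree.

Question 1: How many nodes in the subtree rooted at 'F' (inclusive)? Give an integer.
Answer: 2

Derivation:
Subtree rooted at F contains: F, G
Count = 2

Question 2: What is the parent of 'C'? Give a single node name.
Answer: A

Derivation:
Scan adjacency: C appears as child of A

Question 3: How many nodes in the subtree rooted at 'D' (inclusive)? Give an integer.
Answer: 4

Derivation:
Subtree rooted at D contains: D, E, F, G
Count = 4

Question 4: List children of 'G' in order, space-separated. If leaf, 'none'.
Node G's children (from adjacency): (leaf)

Answer: none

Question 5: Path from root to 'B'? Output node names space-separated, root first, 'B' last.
Walk down from root: A -> B

Answer: A B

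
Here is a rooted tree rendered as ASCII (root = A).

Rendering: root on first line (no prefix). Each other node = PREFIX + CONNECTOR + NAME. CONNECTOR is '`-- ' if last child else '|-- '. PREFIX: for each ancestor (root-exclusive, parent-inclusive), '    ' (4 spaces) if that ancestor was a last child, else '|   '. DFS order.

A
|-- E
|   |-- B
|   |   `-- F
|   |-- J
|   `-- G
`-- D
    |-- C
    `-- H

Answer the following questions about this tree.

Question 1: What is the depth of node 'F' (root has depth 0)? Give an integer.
Path from root to F: A -> E -> B -> F
Depth = number of edges = 3

Answer: 3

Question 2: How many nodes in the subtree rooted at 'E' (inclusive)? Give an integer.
Subtree rooted at E contains: B, E, F, G, J
Count = 5

Answer: 5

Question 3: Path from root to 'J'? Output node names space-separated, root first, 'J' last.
Walk down from root: A -> E -> J

Answer: A E J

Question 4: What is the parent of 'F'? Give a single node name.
Scan adjacency: F appears as child of B

Answer: B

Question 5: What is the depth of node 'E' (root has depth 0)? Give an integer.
Path from root to E: A -> E
Depth = number of edges = 1

Answer: 1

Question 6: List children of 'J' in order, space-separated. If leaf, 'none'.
Node J's children (from adjacency): (leaf)

Answer: none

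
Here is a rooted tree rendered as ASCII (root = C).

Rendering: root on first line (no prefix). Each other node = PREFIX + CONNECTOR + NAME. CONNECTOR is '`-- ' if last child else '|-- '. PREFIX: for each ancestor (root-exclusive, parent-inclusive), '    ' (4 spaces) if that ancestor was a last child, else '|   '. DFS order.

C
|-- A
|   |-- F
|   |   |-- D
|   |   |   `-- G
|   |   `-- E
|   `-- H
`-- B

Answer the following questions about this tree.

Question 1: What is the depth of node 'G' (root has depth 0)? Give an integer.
Answer: 4

Derivation:
Path from root to G: C -> A -> F -> D -> G
Depth = number of edges = 4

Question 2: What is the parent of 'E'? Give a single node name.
Scan adjacency: E appears as child of F

Answer: F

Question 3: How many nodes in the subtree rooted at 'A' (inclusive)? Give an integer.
Subtree rooted at A contains: A, D, E, F, G, H
Count = 6

Answer: 6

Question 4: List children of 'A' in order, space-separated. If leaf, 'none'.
Answer: F H

Derivation:
Node A's children (from adjacency): F, H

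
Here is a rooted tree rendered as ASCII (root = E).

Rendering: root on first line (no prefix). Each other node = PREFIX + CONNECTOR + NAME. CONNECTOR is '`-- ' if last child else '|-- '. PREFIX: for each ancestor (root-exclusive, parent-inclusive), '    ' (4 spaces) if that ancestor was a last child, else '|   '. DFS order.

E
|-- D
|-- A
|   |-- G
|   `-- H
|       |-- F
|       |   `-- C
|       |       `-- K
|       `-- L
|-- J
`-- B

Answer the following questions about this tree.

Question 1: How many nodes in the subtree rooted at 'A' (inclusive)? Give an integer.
Answer: 7

Derivation:
Subtree rooted at A contains: A, C, F, G, H, K, L
Count = 7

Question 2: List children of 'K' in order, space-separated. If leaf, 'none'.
Node K's children (from adjacency): (leaf)

Answer: none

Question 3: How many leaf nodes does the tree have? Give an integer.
Leaves (nodes with no children): B, D, G, J, K, L

Answer: 6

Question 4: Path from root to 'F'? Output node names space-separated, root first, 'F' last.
Answer: E A H F

Derivation:
Walk down from root: E -> A -> H -> F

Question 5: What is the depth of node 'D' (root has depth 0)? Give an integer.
Path from root to D: E -> D
Depth = number of edges = 1

Answer: 1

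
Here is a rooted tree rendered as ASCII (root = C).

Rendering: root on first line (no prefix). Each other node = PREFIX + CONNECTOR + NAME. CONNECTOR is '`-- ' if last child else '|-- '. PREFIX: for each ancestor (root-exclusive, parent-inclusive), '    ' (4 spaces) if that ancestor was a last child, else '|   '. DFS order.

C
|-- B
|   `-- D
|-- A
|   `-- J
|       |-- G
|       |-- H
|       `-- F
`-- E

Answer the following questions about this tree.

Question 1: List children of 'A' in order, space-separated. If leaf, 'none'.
Node A's children (from adjacency): J

Answer: J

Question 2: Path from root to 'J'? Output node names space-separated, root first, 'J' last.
Answer: C A J

Derivation:
Walk down from root: C -> A -> J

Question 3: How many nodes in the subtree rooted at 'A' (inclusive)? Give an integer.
Subtree rooted at A contains: A, F, G, H, J
Count = 5

Answer: 5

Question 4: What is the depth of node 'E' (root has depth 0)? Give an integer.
Path from root to E: C -> E
Depth = number of edges = 1

Answer: 1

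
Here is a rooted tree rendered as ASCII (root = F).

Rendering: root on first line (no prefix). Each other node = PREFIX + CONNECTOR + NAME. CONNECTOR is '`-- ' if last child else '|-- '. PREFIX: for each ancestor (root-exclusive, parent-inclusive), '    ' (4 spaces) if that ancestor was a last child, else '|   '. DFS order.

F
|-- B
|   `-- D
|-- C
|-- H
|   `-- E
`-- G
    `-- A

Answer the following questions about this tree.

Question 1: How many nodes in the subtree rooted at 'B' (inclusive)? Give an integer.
Answer: 2

Derivation:
Subtree rooted at B contains: B, D
Count = 2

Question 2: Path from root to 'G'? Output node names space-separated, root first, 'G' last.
Walk down from root: F -> G

Answer: F G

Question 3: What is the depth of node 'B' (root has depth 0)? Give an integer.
Path from root to B: F -> B
Depth = number of edges = 1

Answer: 1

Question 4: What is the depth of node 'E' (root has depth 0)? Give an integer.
Answer: 2

Derivation:
Path from root to E: F -> H -> E
Depth = number of edges = 2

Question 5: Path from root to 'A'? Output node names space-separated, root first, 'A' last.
Answer: F G A

Derivation:
Walk down from root: F -> G -> A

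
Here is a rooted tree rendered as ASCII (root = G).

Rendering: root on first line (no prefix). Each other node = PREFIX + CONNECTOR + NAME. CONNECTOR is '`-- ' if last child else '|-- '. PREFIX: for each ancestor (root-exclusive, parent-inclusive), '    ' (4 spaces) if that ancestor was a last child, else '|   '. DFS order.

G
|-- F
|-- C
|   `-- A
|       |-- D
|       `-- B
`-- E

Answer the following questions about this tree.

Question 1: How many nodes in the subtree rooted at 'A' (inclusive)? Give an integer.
Subtree rooted at A contains: A, B, D
Count = 3

Answer: 3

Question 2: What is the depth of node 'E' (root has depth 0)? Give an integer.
Answer: 1

Derivation:
Path from root to E: G -> E
Depth = number of edges = 1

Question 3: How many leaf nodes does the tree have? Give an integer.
Leaves (nodes with no children): B, D, E, F

Answer: 4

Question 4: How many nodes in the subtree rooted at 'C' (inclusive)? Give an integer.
Subtree rooted at C contains: A, B, C, D
Count = 4

Answer: 4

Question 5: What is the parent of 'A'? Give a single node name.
Answer: C

Derivation:
Scan adjacency: A appears as child of C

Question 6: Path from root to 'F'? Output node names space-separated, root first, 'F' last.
Answer: G F

Derivation:
Walk down from root: G -> F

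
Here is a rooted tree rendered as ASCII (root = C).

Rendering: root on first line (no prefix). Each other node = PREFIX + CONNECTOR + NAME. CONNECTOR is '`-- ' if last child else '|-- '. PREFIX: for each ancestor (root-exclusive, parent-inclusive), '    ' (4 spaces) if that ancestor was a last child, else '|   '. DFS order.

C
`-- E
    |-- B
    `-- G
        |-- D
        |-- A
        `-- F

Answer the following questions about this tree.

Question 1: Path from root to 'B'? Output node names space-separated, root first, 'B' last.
Answer: C E B

Derivation:
Walk down from root: C -> E -> B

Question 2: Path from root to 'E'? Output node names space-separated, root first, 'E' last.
Answer: C E

Derivation:
Walk down from root: C -> E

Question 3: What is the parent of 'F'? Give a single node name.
Answer: G

Derivation:
Scan adjacency: F appears as child of G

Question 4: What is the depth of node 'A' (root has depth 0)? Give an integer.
Answer: 3

Derivation:
Path from root to A: C -> E -> G -> A
Depth = number of edges = 3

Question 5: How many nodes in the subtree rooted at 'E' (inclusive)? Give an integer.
Subtree rooted at E contains: A, B, D, E, F, G
Count = 6

Answer: 6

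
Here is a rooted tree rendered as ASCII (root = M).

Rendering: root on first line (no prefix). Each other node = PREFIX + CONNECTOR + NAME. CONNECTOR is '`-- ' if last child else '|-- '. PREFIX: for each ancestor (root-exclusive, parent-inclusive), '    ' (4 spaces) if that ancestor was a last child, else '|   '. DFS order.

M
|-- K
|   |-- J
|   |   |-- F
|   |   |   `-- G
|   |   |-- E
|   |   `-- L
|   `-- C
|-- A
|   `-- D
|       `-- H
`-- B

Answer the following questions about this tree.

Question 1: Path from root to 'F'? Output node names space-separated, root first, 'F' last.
Answer: M K J F

Derivation:
Walk down from root: M -> K -> J -> F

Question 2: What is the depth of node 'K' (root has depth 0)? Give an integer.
Path from root to K: M -> K
Depth = number of edges = 1

Answer: 1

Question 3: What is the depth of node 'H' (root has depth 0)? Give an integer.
Path from root to H: M -> A -> D -> H
Depth = number of edges = 3

Answer: 3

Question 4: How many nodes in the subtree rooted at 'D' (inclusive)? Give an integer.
Answer: 2

Derivation:
Subtree rooted at D contains: D, H
Count = 2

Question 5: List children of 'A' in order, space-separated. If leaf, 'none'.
Node A's children (from adjacency): D

Answer: D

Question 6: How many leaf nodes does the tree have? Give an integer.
Answer: 6

Derivation:
Leaves (nodes with no children): B, C, E, G, H, L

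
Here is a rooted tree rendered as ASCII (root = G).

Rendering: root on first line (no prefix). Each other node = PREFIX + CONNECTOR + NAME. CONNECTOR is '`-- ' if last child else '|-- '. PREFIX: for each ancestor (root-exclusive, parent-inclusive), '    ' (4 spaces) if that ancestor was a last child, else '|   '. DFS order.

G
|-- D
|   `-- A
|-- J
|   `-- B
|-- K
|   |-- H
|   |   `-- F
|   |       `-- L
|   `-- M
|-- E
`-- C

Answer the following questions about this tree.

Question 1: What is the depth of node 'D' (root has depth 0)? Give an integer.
Path from root to D: G -> D
Depth = number of edges = 1

Answer: 1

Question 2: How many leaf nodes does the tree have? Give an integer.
Leaves (nodes with no children): A, B, C, E, L, M

Answer: 6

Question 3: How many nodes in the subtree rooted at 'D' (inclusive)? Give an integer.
Subtree rooted at D contains: A, D
Count = 2

Answer: 2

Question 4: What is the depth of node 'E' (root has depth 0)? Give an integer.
Answer: 1

Derivation:
Path from root to E: G -> E
Depth = number of edges = 1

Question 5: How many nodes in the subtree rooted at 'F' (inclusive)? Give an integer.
Answer: 2

Derivation:
Subtree rooted at F contains: F, L
Count = 2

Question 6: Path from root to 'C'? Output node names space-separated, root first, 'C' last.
Walk down from root: G -> C

Answer: G C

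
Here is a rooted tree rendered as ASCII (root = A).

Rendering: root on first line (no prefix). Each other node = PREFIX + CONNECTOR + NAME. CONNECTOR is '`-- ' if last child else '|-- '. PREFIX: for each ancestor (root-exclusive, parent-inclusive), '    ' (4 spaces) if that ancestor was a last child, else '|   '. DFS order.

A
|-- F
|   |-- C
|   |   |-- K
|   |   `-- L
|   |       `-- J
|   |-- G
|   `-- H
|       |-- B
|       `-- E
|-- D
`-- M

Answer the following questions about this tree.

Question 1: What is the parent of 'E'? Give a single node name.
Answer: H

Derivation:
Scan adjacency: E appears as child of H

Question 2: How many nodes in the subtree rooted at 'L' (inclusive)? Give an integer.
Answer: 2

Derivation:
Subtree rooted at L contains: J, L
Count = 2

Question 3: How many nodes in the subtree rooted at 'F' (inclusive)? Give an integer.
Answer: 9

Derivation:
Subtree rooted at F contains: B, C, E, F, G, H, J, K, L
Count = 9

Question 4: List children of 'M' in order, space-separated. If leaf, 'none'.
Node M's children (from adjacency): (leaf)

Answer: none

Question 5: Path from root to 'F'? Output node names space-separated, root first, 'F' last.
Answer: A F

Derivation:
Walk down from root: A -> F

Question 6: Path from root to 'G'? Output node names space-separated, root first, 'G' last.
Answer: A F G

Derivation:
Walk down from root: A -> F -> G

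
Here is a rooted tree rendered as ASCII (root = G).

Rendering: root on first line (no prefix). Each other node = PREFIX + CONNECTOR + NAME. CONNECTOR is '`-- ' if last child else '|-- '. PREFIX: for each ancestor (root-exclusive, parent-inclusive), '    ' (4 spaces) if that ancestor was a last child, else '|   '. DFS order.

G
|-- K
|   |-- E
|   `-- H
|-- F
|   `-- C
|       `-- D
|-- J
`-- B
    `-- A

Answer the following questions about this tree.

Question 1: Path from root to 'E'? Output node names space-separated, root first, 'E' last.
Walk down from root: G -> K -> E

Answer: G K E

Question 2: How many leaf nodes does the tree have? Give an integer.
Leaves (nodes with no children): A, D, E, H, J

Answer: 5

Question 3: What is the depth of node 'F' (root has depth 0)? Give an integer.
Answer: 1

Derivation:
Path from root to F: G -> F
Depth = number of edges = 1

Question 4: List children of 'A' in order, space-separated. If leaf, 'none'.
Node A's children (from adjacency): (leaf)

Answer: none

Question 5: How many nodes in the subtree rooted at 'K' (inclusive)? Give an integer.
Answer: 3

Derivation:
Subtree rooted at K contains: E, H, K
Count = 3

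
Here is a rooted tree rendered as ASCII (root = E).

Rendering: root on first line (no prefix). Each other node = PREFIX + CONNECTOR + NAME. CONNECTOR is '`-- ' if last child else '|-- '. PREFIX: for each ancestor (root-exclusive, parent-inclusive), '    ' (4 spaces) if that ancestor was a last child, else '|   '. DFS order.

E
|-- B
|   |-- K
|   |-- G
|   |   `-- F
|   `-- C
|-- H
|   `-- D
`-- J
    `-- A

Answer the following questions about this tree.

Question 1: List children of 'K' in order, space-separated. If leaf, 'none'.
Answer: none

Derivation:
Node K's children (from adjacency): (leaf)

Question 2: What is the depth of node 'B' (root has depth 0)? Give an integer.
Answer: 1

Derivation:
Path from root to B: E -> B
Depth = number of edges = 1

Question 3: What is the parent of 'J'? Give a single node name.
Answer: E

Derivation:
Scan adjacency: J appears as child of E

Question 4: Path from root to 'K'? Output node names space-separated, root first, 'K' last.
Answer: E B K

Derivation:
Walk down from root: E -> B -> K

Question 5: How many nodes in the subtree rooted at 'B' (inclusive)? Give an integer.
Subtree rooted at B contains: B, C, F, G, K
Count = 5

Answer: 5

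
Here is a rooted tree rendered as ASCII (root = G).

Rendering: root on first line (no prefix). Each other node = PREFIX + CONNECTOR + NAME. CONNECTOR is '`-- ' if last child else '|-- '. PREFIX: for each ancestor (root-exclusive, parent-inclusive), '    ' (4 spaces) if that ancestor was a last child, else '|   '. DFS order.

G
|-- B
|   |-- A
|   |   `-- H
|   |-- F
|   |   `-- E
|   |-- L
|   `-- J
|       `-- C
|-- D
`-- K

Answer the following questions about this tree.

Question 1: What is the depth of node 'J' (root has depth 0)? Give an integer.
Path from root to J: G -> B -> J
Depth = number of edges = 2

Answer: 2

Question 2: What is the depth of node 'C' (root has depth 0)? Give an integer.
Answer: 3

Derivation:
Path from root to C: G -> B -> J -> C
Depth = number of edges = 3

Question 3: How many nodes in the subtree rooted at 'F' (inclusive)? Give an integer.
Answer: 2

Derivation:
Subtree rooted at F contains: E, F
Count = 2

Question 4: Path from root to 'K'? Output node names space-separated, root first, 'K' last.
Walk down from root: G -> K

Answer: G K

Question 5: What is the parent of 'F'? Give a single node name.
Scan adjacency: F appears as child of B

Answer: B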